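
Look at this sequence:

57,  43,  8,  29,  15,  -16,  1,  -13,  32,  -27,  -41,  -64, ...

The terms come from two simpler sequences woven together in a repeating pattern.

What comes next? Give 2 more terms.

-55, -69

Positions follow the repeating pattern AAB; grouping by letter gives 2 tracks.
Subsequence A: 57, 43, 29, 15, 1, -13, -27, -41 — subtracting 14 each time.
Subsequence B: 8, -16, 32, -64 — geometric, ×-2 each step.
Position 13 falls in subsequence A as its term 9, giving -55.
Term 14 comes from subsequence A (its 10th entry): -69.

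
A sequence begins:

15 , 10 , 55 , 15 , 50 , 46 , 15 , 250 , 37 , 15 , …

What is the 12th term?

28

The terms cycle through 3 interleaved subsequences.
Stream A is 15, 15, 15, 15, which is the constant sequence 15.
Stream B is 10, 50, 250, which is a geometric progression (common ratio 5).
Stream C is 55, 46, 37, which is arithmetic, step −9.
Position 12 falls in stream C as its term 4, giving 28.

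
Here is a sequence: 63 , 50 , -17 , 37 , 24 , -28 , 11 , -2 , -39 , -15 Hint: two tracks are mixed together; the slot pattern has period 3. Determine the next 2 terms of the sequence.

-28, -50

Reading positions in blocks of 3 reveals the pattern AAB — 2 tracks woven together.
Track A: 63, 50, 37, 24, 11, -2, -15. Arithmetic with common difference −13.
Track B: -17, -28, -39. Subtracting 11 each time.
Term 11 comes from track A (its 8th entry): -28.
Position 12 → track B, term 4 = -50.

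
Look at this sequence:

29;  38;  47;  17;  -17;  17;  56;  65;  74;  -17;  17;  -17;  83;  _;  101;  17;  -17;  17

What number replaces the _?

The slot pattern repeats as AAABBB (period 6), so there are 2 interleaved tracks.
Subsequence A: 29, 38, 47, 56, 65, 74, 83, ?, 101 — linear: a_n = 20 + 9·n.
Subsequence B: 17, -17, 17, -17, 17, -17, 17, -17, 17 — oscillating between 17 and -17.
Subsequence A's pattern makes the blank 92.

92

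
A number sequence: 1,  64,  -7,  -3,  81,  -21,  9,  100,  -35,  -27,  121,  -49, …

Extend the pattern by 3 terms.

Split by position mod 3: positions 1, 4, 7, … form one track, and each other residue class forms its own.
Subsequence A: 1, -3, 9, -27. Geometric with ratio -3.
Subsequence B: 64, 81, 100, 121. The squares 8², 9², 10², ….
Subsequence C: -7, -21, -35, -49. Arithmetic, step −14.
Position 13 falls in subsequence A as its term 5, giving 81.
Position 14 falls in subsequence B as its term 5, giving 144.
Position 15 falls in subsequence C as its term 5, giving -63.

81, 144, -63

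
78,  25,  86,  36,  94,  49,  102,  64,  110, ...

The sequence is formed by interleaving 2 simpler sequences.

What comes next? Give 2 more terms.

81, 118

Taking every 2nd term gives 2 separate tracks.
Track A: 78, 86, 94, 102, 110. Adding 8 each time.
Track B: 25, 36, 49, 64. The squares 5², 6², 7², ….
Position 10 → track B, term 5 = 81.
Position 11 falls in track A as its term 6, giving 118.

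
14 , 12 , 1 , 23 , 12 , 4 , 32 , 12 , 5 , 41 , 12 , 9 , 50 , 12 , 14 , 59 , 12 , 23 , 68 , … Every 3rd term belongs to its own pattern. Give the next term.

Taking every 3rd term gives 3 separate tracks.
Subsequence A: 14, 23, 32, 41, 50, 59, 68 (arithmetic, step +9).
Subsequence B: 12, 12, 12, 12, 12, 12 (the constant sequence 12).
Subsequence C: 1, 4, 5, 9, 14, 23 (a Fibonacci-like recurrence a_n = a_{n-1} + a_{n-2}).
Position 20 → subsequence B, term 7 = 12.

12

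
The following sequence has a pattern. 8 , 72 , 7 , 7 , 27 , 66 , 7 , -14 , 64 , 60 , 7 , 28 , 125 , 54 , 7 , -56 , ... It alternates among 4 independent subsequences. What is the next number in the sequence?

Split by position mod 4 into 4 tracks.
Stream A: 8, 27, 64, 125 — the cubes 2³, 3³, 4³, ….
Stream B: 72, 66, 60, 54 — arithmetic, step −6.
Stream C: 7, 7, 7, 7 — always 7.
Stream D: 7, -14, 28, -56 — a geometric progression (common ratio -2).
The 17th slot belongs to stream A; its 5th term is 216.

216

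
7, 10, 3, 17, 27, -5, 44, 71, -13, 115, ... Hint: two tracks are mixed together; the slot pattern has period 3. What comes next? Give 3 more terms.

186, -21, 301

Reading positions in blocks of 3 reveals the pattern AAB — 2 tracks woven together.
Subsequence A: 7, 10, 17, 27, 44, 71, 115 — a Fibonacci-like recurrence a_n = a_{n-1} + a_{n-2}.
Subsequence B: 3, -5, -13 — subtracting 8 each time.
Term 11 comes from subsequence A (its 8th entry): 186.
Position 12 falls in subsequence B as its term 4, giving -21.
Position 13 → subsequence A, term 9 = 301.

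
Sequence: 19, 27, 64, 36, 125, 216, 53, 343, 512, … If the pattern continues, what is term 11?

Reading positions in blocks of 3 reveals the pattern ABB — 2 tracks woven together.
Subsequence A is 19, 36, 53, which is arithmetic, step +17.
Subsequence B is 27, 64, 125, 216, 343, 512, which is perfect cubes starting at 3³.
Position 11 falls in subsequence B as its term 7, giving 729.

729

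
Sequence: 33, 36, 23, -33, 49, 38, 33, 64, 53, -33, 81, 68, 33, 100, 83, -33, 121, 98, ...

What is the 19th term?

Read the sequence 3 terms at a time; column i is its own pattern.
Track A: 33, -33, 33, -33, 33, -33 — oscillating between 33 and -33.
Track B: 36, 49, 64, 81, 100, 121 — the squares 6², 7², 8², ….
Track C: 23, 38, 53, 68, 83, 98 — arithmetic with common difference +15.
Position 19 → track A, term 7 = 33.

33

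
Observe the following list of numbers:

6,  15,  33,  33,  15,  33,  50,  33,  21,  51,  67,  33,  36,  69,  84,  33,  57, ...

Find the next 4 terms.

Read the sequence 4 terms at a time; column i is its own pattern.
Subsequence A = 6, 15, 21, 36, 57: each term equals the sum of the previous two.
Subsequence B = 15, 33, 51, 69: adding 18 each time.
Subsequence C = 33, 50, 67, 84: linear: a_n = 16 + 17·n.
Subsequence D = 33, 33, 33, 33: always 33.
The 18th slot belongs to subsequence B; its 5th term is 87.
The 19th slot belongs to subsequence C; its 5th term is 101.
Position 20 falls in subsequence D as its term 5, giving 33.
Position 21 falls in subsequence A as its term 6, giving 93.

87, 101, 33, 93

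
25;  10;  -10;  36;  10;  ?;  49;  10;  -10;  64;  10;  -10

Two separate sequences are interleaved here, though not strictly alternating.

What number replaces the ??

Positions follow the repeating pattern ABB; grouping by letter gives 2 tracks.
Subsequence A = 25, 36, 49, 64: consecutive squares n² from n = 5.
Subsequence B = 10, -10, 10, ?, 10, -10, 10, -10: oscillating between 10 and -10.
The gap is subsequence B's term 4; the rule gives -10.

-10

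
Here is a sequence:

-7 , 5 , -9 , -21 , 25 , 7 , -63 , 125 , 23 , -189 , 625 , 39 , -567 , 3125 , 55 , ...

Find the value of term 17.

Taking every 3rd term gives 3 separate tracks.
Stream A is -7, -21, -63, -189, -567, which is geometric, ×3 each step.
Stream B is 5, 25, 125, 625, 3125, which is powers 5^1, 5^2, 5^3, ….
Stream C is -9, 7, 23, 39, 55, which is adding 16 each time.
Position 17 → stream B, term 6 = 15625.

15625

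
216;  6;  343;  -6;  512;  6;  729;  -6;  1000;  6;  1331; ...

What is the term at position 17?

Odd-indexed and even-indexed terms follow separate rules.
Stream A: 216, 343, 512, 729, 1000, 1331 — the cubes 6³, 7³, 8³, ….
Stream B: 6, -6, 6, -6, 6 — oscillating between 6 and -6.
Position 17 falls in stream A as its term 9, giving 2744.

2744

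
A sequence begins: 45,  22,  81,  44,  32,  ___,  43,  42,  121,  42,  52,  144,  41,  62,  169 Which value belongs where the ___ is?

100

The terms cycle through 3 interleaved subsequences.
Track A is 45, 44, 43, 42, 41, which is subtracting 1 each time.
Track B is 22, 32, 42, 52, 62, which is arithmetic with common difference +10.
Track C is 81, ?, 121, 144, 169, which is consecutive squares n² from n = 9.
So the missing entry in track C is 100.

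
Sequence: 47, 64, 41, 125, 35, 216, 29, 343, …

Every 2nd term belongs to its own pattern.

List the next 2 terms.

23, 512

Positions 1, 3, 5, … form one subsequence and positions 2, 4, 6, … form another.
Subsequence A is 47, 41, 35, 29, which is arithmetic with common difference −6.
Subsequence B is 64, 125, 216, 343, which is consecutive cubes n³ from n = 4.
Position 9 falls in subsequence A as its term 5, giving 23.
Position 10 falls in subsequence B as its term 5, giving 512.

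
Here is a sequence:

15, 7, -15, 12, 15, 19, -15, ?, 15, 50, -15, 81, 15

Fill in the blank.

31

Split by position mod 2 into 2 tracks.
Track A: 15, -15, 15, -15, 15, -15, 15 — alternating ±15.
Track B: 7, 12, 19, ?, 50, 81 — each term equals the sum of the previous two.
Track B's pattern makes the blank 31.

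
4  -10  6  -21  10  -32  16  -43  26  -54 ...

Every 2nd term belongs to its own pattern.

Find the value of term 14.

Split by position mod 2 into 2 tracks.
Track A is 4, 6, 10, 16, 26, which is Fibonacci-style (each term is the sum of the two before it).
Track B is -10, -21, -32, -43, -54, which is arithmetic, step −11.
The 14th slot belongs to track B; its 7th term is -76.

-76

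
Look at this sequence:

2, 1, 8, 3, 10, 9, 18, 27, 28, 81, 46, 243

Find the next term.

Split by position mod 2 into 2 tracks.
Track A: 2, 8, 10, 18, 28, 46 (each term equals the sum of the previous two).
Track B: 1, 3, 9, 27, 81, 243 (powers 3^0, 3^1, 3^2, …).
The 13th slot belongs to track A; its 7th term is 74.

74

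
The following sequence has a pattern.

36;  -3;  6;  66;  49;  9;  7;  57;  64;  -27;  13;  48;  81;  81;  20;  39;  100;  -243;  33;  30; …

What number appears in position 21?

121

Read the sequence 4 terms at a time; column i is its own pattern.
Track A is 36, 49, 64, 81, 100, which is consecutive squares n² from n = 6.
Track B is -3, 9, -27, 81, -243, which is multiplying by -3 each time.
Track C is 6, 7, 13, 20, 33, which is Fibonacci-style (each term is the sum of the two before it).
Track D is 66, 57, 48, 39, 30, which is linear: a_n = 75 − 9·n.
The 21st slot belongs to track A; its 6th term is 121.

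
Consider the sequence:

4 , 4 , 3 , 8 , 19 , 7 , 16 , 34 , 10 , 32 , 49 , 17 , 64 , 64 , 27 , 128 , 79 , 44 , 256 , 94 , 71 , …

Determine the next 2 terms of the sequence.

512, 109

Read the sequence 3 terms at a time; column i is its own pattern.
Track A: 4, 8, 16, 32, 64, 128, 256. Geometric, ×2 each step.
Track B: 4, 19, 34, 49, 64, 79, 94. Arithmetic with common difference +15.
Track C: 3, 7, 10, 17, 27, 44, 71. Fibonacci-style (each term is the sum of the two before it).
Term 22 comes from track A (its 8th entry): 512.
Term 23 comes from track B (its 8th entry): 109.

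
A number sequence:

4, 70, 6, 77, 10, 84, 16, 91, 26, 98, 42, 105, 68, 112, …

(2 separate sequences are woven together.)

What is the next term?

Odd-indexed and even-indexed terms follow separate rules.
Track A is 4, 6, 10, 16, 26, 42, 68, which is a Fibonacci-like recurrence a_n = a_{n-1} + a_{n-2}.
Track B is 70, 77, 84, 91, 98, 105, 112, which is adding 7 each time.
The 15th slot belongs to track A; its 8th term is 110.

110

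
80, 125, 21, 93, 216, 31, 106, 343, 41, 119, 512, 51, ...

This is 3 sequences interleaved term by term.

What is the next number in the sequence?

The terms cycle through 3 interleaved subsequences.
Track A is 80, 93, 106, 119, which is linear: a_n = 67 + 13·n.
Track B is 125, 216, 343, 512, which is consecutive cubes n³ from n = 5.
Track C is 21, 31, 41, 51, which is arithmetic, step +10.
Term 13 comes from track A (its 5th entry): 132.

132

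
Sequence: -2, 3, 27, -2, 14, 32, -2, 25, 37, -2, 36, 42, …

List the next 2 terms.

-2, 47

Split by position mod 3 into 3 tracks.
Track A: -2, -2, -2, -2 (the constant sequence -2).
Track B: 3, 14, 25, 36 (adding 11 each time).
Track C: 27, 32, 37, 42 (adding 5 each time).
Term 13 comes from track A (its 5th entry): -2.
The 14th slot belongs to track B; its 5th term is 47.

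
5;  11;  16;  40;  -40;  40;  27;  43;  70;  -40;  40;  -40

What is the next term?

Reading positions in blocks of 6 reveals the pattern AAABBB — 2 tracks woven together.
Stream A = 5, 11, 16, 27, 43, 70: Fibonacci-style (each term is the sum of the two before it).
Stream B = 40, -40, 40, -40, 40, -40: alternating ±40.
Term 13 comes from stream A (its 7th entry): 113.

113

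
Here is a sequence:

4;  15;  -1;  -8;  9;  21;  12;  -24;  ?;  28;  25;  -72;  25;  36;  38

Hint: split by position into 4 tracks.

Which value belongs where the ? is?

Split by position mod 4 into 4 tracks.
Track A: 4, 9, ?, 25 (consecutive squares n² from n = 2).
Track B: 15, 21, 28, 36 (the triangular numbers T_5, T_6, …).
Track C: -1, 12, 25, 38 (adding 13 each time).
Track D: -8, -24, -72 (geometric with ratio 3).
Track A's pattern makes the blank 16.

16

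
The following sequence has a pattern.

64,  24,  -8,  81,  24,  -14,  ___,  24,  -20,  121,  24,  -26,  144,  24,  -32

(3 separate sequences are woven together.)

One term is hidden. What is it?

The terms cycle through 3 interleaved subsequences.
Track A: 64, 81, ?, 121, 144. Consecutive squares n² from n = 8.
Track B: 24, 24, 24, 24, 24. Constant 24.
Track C: -8, -14, -20, -26, -32. Linear: a_n = -2 − 6·n.
The gap is track A's term 3; the rule gives 100.

100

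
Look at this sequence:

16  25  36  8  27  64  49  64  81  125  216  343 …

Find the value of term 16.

Reading positions in blocks of 6 reveals the pattern AAABBB — 2 tracks woven together.
Track A: 16, 25, 36, 49, 64, 81 — consecutive squares n² from n = 4.
Track B: 8, 27, 64, 125, 216, 343 — the cubes 2³, 3³, 4³, ….
Position 16 → track B, term 7 = 512.

512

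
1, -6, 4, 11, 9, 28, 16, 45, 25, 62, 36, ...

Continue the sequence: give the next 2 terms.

79, 49

The terms cycle through 2 interleaved subsequences.
Track A: 1, 4, 9, 16, 25, 36 — consecutive squares n² from n = 1.
Track B: -6, 11, 28, 45, 62 — arithmetic with common difference +17.
Position 12 → track B, term 6 = 79.
Position 13 falls in track A as its term 7, giving 49.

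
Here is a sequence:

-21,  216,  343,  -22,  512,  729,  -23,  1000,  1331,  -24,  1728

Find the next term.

The slot pattern repeats as ABB (period 3), so there are 2 interleaved tracks.
Track A: -21, -22, -23, -24 (arithmetic with common difference −1).
Track B: 216, 343, 512, 729, 1000, 1331, 1728 (perfect cubes starting at 6³).
Position 12 → track B, term 8 = 2197.

2197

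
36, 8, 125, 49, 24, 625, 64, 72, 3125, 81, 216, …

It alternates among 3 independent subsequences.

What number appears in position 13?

The terms cycle through 3 interleaved subsequences.
Subsequence A: 36, 49, 64, 81 (consecutive squares n² from n = 6).
Subsequence B: 8, 24, 72, 216 (geometric with ratio 3).
Subsequence C: 125, 625, 3125 (powers 5^3, 5^4, 5^5, …).
Position 13 falls in subsequence A as its term 5, giving 100.

100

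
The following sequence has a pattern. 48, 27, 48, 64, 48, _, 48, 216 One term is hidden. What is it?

125

The terms cycle through 2 interleaved subsequences.
Track A is 48, 48, 48, 48, which is constant 48.
Track B is 27, 64, ?, 216, which is the cubes 3³, 4³, 5³, ….
The gap is track B's term 3; the rule gives 125.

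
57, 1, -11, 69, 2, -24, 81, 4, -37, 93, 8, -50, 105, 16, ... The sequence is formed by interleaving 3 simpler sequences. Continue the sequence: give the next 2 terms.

-63, 117

Split by position mod 3 into 3 tracks.
Track A is 57, 69, 81, 93, 105, which is linear: a_n = 45 + 12·n.
Track B is 1, 2, 4, 8, 16, which is powers 2^0, 2^1, 2^2, ….
Track C is -11, -24, -37, -50, which is arithmetic, step −13.
Term 15 comes from track C (its 5th entry): -63.
Position 16 falls in track A as its term 6, giving 117.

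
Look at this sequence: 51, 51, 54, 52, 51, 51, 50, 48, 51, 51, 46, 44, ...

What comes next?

Positions follow the repeating pattern AABB; grouping by letter gives 2 tracks.
Track A: 51, 51, 51, 51, 51, 51. Always 51.
Track B: 54, 52, 50, 48, 46, 44. Subtracting 2 each time.
Term 13 comes from track A (its 7th entry): 51.

51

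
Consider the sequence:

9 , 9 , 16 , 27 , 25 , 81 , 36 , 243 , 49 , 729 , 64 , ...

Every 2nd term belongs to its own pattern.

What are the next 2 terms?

2187, 81

Positions 1, 3, 5, … form one subsequence and positions 2, 4, 6, … form another.
Track A: 9, 16, 25, 36, 49, 64 (consecutive squares n² from n = 3).
Track B: 9, 27, 81, 243, 729 (successive powers of 3).
The 12th slot belongs to track B; its 6th term is 2187.
Position 13 → track A, term 7 = 81.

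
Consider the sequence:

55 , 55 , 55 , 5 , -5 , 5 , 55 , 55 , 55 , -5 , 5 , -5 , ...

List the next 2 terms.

55, 55

Positions follow the repeating pattern AAABBB; grouping by letter gives 2 tracks.
Stream A: 55, 55, 55, 55, 55, 55 — the constant sequence 55.
Stream B: 5, -5, 5, -5, 5, -5 — the oscillation 5·(−1)^(n+1).
The 13th slot belongs to stream A; its 7th term is 55.
Position 14 → stream A, term 8 = 55.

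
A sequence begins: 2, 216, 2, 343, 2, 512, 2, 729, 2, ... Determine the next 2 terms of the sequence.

1000, 2

Taking every 2nd term gives 2 separate tracks.
Track A is 2, 2, 2, 2, 2, which is always 2.
Track B is 216, 343, 512, 729, which is perfect cubes starting at 6³.
Term 10 comes from track B (its 5th entry): 1000.
Position 11 → track A, term 6 = 2.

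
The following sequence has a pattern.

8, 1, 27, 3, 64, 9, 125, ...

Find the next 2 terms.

27, 216

Positions 1, 3, 5, … form one subsequence and positions 2, 4, 6, … form another.
Track A: 8, 27, 64, 125. The cubes 2³, 3³, 4³, ….
Track B: 1, 3, 9. Multiplying by 3 each time.
The 8th slot belongs to track B; its 4th term is 27.
Term 9 comes from track A (its 5th entry): 216.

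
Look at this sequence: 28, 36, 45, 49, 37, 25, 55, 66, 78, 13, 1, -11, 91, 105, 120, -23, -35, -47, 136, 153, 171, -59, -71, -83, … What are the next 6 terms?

Positions follow the repeating pattern AAABBB; grouping by letter gives 2 tracks.
Subsequence A: 28, 36, 45, 55, 66, 78, 91, 105, 120, 136, 153, 171 — triangular numbers starting at T_7.
Subsequence B: 49, 37, 25, 13, 1, -11, -23, -35, -47, -59, -71, -83 — arithmetic, step −12.
The 25th slot belongs to subsequence A; its 13th term is 190.
The 26th slot belongs to subsequence A; its 14th term is 210.
The 27th slot belongs to subsequence A; its 15th term is 231.
Position 28 → subsequence B, term 13 = -95.
Position 29 → subsequence B, term 14 = -107.
Position 30 → subsequence B, term 15 = -119.

190, 210, 231, -95, -107, -119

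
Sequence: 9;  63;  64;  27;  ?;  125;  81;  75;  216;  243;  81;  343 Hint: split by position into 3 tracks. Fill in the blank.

69

Split by position mod 3: positions 1, 4, 7, … form one track, and each other residue class forms its own.
Track A: 9, 27, 81, 243. A geometric progression (common ratio 3).
Track B: 63, ?, 75, 81. Adding 6 each time.
Track C: 64, 125, 216, 343. Perfect cubes starting at 4³.
So the missing entry in track B is 69.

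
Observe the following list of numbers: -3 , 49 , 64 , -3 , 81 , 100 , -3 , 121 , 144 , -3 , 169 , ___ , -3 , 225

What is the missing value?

196

The slot pattern repeats as ABB (period 3), so there are 2 interleaved tracks.
Track A: -3, -3, -3, -3, -3 — the constant sequence -3.
Track B: 49, 64, 81, 100, 121, 144, 169, ?, 225 — consecutive squares n² from n = 7.
Filling track B at index 8 by its rule yields 196.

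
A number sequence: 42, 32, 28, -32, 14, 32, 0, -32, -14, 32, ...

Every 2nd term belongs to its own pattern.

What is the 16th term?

The terms cycle through 2 interleaved subsequences.
Track A: 42, 28, 14, 0, -14 — subtracting 14 each time.
Track B: 32, -32, 32, -32, 32 — alternating ±32.
The 16th slot belongs to track B; its 8th term is -32.

-32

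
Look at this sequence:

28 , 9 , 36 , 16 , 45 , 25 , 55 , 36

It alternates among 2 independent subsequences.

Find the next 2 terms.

Odd-indexed and even-indexed terms follow separate rules.
Stream A: 28, 36, 45, 55 — triangular numbers n(n+1)/2 for n = 7, 8, ….
Stream B: 9, 16, 25, 36 — the squares 3², 4², 5², ….
The 9th slot belongs to stream A; its 5th term is 66.
The 10th slot belongs to stream B; its 5th term is 49.

66, 49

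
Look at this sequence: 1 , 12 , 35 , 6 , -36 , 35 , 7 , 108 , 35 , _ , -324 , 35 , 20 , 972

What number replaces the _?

Taking every 3rd term gives 3 separate tracks.
Track A: 1, 6, 7, ?, 20. A Fibonacci-like recurrence a_n = a_{n-1} + a_{n-2}.
Track B: 12, -36, 108, -324, 972. A geometric progression (common ratio -3).
Track C: 35, 35, 35, 35. Constant 35.
Track A's pattern makes the blank 13.

13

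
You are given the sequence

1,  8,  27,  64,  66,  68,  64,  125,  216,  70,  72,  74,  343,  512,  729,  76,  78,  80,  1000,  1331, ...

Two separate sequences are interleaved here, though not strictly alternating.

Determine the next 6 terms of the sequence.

1728, 82, 84, 86, 2197, 2744

The slot pattern repeats as AAABBB (period 6), so there are 2 interleaved tracks.
Track A: 1, 8, 27, 64, 125, 216, 343, 512, 729, 1000, 1331. The cubes 1³, 2³, 3³, ….
Track B: 64, 66, 68, 70, 72, 74, 76, 78, 80. Linear: a_n = 62 + 2·n.
Position 21 falls in track A as its term 12, giving 1728.
The 22nd slot belongs to track B; its 10th term is 82.
Position 23 → track B, term 11 = 84.
Term 24 comes from track B (its 12th entry): 86.
Term 25 comes from track A (its 13th entry): 2197.
Position 26 falls in track A as its term 14, giving 2744.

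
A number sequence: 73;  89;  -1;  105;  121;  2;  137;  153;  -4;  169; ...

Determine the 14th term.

217

Reading positions in blocks of 3 reveals the pattern AAB — 2 tracks woven together.
Track A: 73, 89, 105, 121, 137, 153, 169 (adding 16 each time).
Track B: -1, 2, -4 (a geometric progression (common ratio -2)).
The 14th slot belongs to track A; its 10th term is 217.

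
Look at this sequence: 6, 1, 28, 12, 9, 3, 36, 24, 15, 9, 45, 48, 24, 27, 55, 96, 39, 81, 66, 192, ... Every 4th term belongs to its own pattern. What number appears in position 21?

63

Split by position mod 4: positions 1, 5, 9, … form one track, and each other residue class forms its own.
Subsequence A = 6, 9, 15, 24, 39: a Fibonacci-like recurrence a_n = a_{n-1} + a_{n-2}.
Subsequence B = 1, 3, 9, 27, 81: successive powers of 3.
Subsequence C = 28, 36, 45, 55, 66: the triangular numbers T_7, T_8, ….
Subsequence D = 12, 24, 48, 96, 192: geometric, ×2 each step.
Position 21 falls in subsequence A as its term 6, giving 63.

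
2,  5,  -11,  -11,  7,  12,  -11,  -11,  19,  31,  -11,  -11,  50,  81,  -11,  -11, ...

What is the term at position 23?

-11

Positions follow the repeating pattern AABB; grouping by letter gives 2 tracks.
Subsequence A: 2, 5, 7, 12, 19, 31, 50, 81 — each term equals the sum of the previous two.
Subsequence B: -11, -11, -11, -11, -11, -11, -11, -11 — constant -11.
The 23rd slot belongs to subsequence B; its 11th term is -11.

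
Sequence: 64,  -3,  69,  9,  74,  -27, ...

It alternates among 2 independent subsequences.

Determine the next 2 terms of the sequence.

79, 81

The terms cycle through 2 interleaved subsequences.
Track A: 64, 69, 74 (linear: a_n = 59 + 5·n).
Track B: -3, 9, -27 (geometric, ×-3 each step).
The 7th slot belongs to track A; its 4th term is 79.
The 8th slot belongs to track B; its 4th term is 81.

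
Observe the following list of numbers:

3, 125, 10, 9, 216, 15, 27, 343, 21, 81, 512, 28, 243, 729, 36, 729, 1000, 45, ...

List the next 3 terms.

2187, 1331, 55

Split by position mod 3: positions 1, 4, 7, … form one track, and each other residue class forms its own.
Stream A: 3, 9, 27, 81, 243, 729 (powers of 3).
Stream B: 125, 216, 343, 512, 729, 1000 (the cubes 5³, 6³, 7³, …).
Stream C: 10, 15, 21, 28, 36, 45 (the triangular numbers T_4, T_5, …).
Term 19 comes from stream A (its 7th entry): 2187.
Position 20 → stream B, term 7 = 1331.
Position 21 → stream C, term 7 = 55.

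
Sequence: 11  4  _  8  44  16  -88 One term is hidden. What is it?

Split by position mod 2 into 2 tracks.
Track A = 11, ?, 44, -88: geometric, ×-2 each step.
Track B = 4, 8, 16: powers 2^2, 2^3, 2^4, ….
Filling track A at index 2 by its rule yields -22.

-22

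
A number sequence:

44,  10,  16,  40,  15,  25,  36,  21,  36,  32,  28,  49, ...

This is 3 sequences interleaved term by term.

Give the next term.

Split by position mod 3 into 3 tracks.
Track A: 44, 40, 36, 32 — arithmetic with common difference −4.
Track B: 10, 15, 21, 28 — triangular numbers starting at T_4.
Track C: 16, 25, 36, 49 — consecutive squares n² from n = 4.
The 13th slot belongs to track A; its 5th term is 28.

28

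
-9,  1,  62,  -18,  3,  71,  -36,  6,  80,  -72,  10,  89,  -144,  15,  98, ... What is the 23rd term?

Read the sequence 3 terms at a time; column i is its own pattern.
Track A: -9, -18, -36, -72, -144 — a geometric progression (common ratio 2).
Track B: 1, 3, 6, 10, 15 — triangular numbers n(n+1)/2 for n = 1, 2, ….
Track C: 62, 71, 80, 89, 98 — adding 9 each time.
Term 23 comes from track B (its 8th entry): 36.

36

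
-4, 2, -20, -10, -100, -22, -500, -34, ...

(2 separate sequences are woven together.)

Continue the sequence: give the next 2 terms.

The terms cycle through 2 interleaved subsequences.
Subsequence A: -4, -20, -100, -500. Multiplying by 5 each time.
Subsequence B: 2, -10, -22, -34. Subtracting 12 each time.
Term 9 comes from subsequence A (its 5th entry): -2500.
The 10th slot belongs to subsequence B; its 5th term is -46.

-2500, -46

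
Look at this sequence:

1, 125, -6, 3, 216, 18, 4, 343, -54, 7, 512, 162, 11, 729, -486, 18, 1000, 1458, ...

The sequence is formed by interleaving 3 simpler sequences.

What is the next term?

Taking every 3rd term gives 3 separate tracks.
Stream A: 1, 3, 4, 7, 11, 18 (a Fibonacci-like recurrence a_n = a_{n-1} + a_{n-2}).
Stream B: 125, 216, 343, 512, 729, 1000 (consecutive cubes n³ from n = 5).
Stream C: -6, 18, -54, 162, -486, 1458 (multiplying by -3 each time).
Position 19 → stream A, term 7 = 29.

29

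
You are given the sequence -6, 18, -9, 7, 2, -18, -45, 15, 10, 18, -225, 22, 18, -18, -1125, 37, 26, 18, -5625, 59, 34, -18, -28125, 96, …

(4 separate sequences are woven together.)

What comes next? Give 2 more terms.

42, 18

Taking every 4th term gives 4 separate tracks.
Subsequence A = -6, 2, 10, 18, 26, 34: arithmetic, step +8.
Subsequence B = 18, -18, 18, -18, 18, -18: the oscillation 18·(−1)^(n+1).
Subsequence C = -9, -45, -225, -1125, -5625, -28125: a geometric progression (common ratio 5).
Subsequence D = 7, 15, 22, 37, 59, 96: each term equals the sum of the previous two.
Position 25 falls in subsequence A as its term 7, giving 42.
Position 26 → subsequence B, term 7 = 18.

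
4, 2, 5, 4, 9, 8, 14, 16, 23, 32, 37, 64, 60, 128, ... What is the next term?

Taking every 2nd term gives 2 separate tracks.
Subsequence A: 4, 5, 9, 14, 23, 37, 60 (Fibonacci-style (each term is the sum of the two before it)).
Subsequence B: 2, 4, 8, 16, 32, 64, 128 (powers of 2).
The 15th slot belongs to subsequence A; its 8th term is 97.

97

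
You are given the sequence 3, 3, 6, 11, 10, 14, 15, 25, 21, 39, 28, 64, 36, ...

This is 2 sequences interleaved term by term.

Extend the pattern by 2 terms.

103, 45

Split by position mod 2 into 2 tracks.
Track A is 3, 6, 10, 15, 21, 28, 36, which is the triangular numbers T_2, T_3, ….
Track B is 3, 11, 14, 25, 39, 64, which is Fibonacci-style (each term is the sum of the two before it).
Position 14 falls in track B as its term 7, giving 103.
The 15th slot belongs to track A; its 8th term is 45.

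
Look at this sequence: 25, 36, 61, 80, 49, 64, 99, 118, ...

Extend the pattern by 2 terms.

The slot pattern repeats as AABB (period 4), so there are 2 interleaved tracks.
Stream A = 25, 36, 49, 64: consecutive squares n² from n = 5.
Stream B = 61, 80, 99, 118: linear: a_n = 42 + 19·n.
Position 9 → stream A, term 5 = 81.
Position 10 falls in stream A as its term 6, giving 100.

81, 100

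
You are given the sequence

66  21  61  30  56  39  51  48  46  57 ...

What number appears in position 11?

Split by position mod 2 into 2 tracks.
Stream A = 66, 61, 56, 51, 46: arithmetic with common difference −5.
Stream B = 21, 30, 39, 48, 57: adding 9 each time.
Term 11 comes from stream A (its 6th entry): 41.

41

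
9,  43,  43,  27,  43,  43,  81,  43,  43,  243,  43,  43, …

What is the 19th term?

6561

Positions follow the repeating pattern ABB; grouping by letter gives 2 tracks.
Track A: 9, 27, 81, 243 — powers 3^2, 3^3, 3^4, ….
Track B: 43, 43, 43, 43, 43, 43, 43, 43 — always 43.
Position 19 falls in track A as its term 7, giving 6561.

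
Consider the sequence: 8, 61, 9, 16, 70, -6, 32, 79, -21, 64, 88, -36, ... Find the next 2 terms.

Taking every 3rd term gives 3 separate tracks.
Stream A is 8, 16, 32, 64, which is successive powers of 2.
Stream B is 61, 70, 79, 88, which is linear: a_n = 52 + 9·n.
Stream C is 9, -6, -21, -36, which is linear: a_n = 24 − 15·n.
Term 13 comes from stream A (its 5th entry): 128.
Position 14 falls in stream B as its term 5, giving 97.

128, 97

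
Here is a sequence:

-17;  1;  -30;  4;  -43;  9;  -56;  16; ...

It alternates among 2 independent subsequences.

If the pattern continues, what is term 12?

36

Odd-indexed and even-indexed terms follow separate rules.
Subsequence A: -17, -30, -43, -56. Arithmetic, step −13.
Subsequence B: 1, 4, 9, 16. Consecutive squares n² from n = 1.
Position 12 → subsequence B, term 6 = 36.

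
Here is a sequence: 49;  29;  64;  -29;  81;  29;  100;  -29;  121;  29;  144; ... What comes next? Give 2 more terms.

Odd-indexed and even-indexed terms follow separate rules.
Stream A: 49, 64, 81, 100, 121, 144 — consecutive squares n² from n = 7.
Stream B: 29, -29, 29, -29, 29 — oscillating between 29 and -29.
Term 12 comes from stream B (its 6th entry): -29.
The 13th slot belongs to stream A; its 7th term is 169.

-29, 169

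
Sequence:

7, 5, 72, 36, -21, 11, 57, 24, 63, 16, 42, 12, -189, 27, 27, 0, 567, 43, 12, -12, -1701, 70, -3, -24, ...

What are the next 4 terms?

5103, 113, -18, -36

Read the sequence 4 terms at a time; column i is its own pattern.
Subsequence A: 7, -21, 63, -189, 567, -1701 (multiplying by -3 each time).
Subsequence B: 5, 11, 16, 27, 43, 70 (each term equals the sum of the previous two).
Subsequence C: 72, 57, 42, 27, 12, -3 (linear: a_n = 87 − 15·n).
Subsequence D: 36, 24, 12, 0, -12, -24 (arithmetic with common difference −12).
The 25th slot belongs to subsequence A; its 7th term is 5103.
Position 26 falls in subsequence B as its term 7, giving 113.
Position 27 → subsequence C, term 7 = -18.
Position 28 falls in subsequence D as its term 7, giving -36.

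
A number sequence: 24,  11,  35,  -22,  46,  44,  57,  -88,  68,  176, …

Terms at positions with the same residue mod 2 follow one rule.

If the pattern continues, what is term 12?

-352

Taking every 2nd term gives 2 separate tracks.
Stream A: 24, 35, 46, 57, 68. Arithmetic, step +11.
Stream B: 11, -22, 44, -88, 176. Geometric, ×-2 each step.
Position 12 → stream B, term 6 = -352.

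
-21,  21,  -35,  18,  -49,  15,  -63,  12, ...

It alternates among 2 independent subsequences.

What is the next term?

Positions 1, 3, 5, … form one subsequence and positions 2, 4, 6, … form another.
Subsequence A: -21, -35, -49, -63 (linear: a_n = -7 − 14·n).
Subsequence B: 21, 18, 15, 12 (linear: a_n = 24 − 3·n).
Position 9 falls in subsequence A as its term 5, giving -77.

-77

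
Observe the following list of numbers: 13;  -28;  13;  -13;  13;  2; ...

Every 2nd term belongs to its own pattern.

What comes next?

Split by position mod 2 into 2 tracks.
Stream A is 13, 13, 13, which is the constant sequence 13.
Stream B is -28, -13, 2, which is adding 15 each time.
The 7th slot belongs to stream A; its 4th term is 13.

13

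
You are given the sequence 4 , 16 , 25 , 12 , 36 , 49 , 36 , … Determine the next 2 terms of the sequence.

The slot pattern repeats as ABB (period 3), so there are 2 interleaved tracks.
Stream A: 4, 12, 36 (a geometric progression (common ratio 3)).
Stream B: 16, 25, 36, 49 (the squares 4², 5², 6², …).
Position 8 falls in stream B as its term 5, giving 64.
The 9th slot belongs to stream B; its 6th term is 81.

64, 81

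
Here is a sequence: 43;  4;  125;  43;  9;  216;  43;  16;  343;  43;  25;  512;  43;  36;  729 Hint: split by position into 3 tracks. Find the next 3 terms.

43, 49, 1000

Split by position mod 3 into 3 tracks.
Track A: 43, 43, 43, 43, 43. Constant 43.
Track B: 4, 9, 16, 25, 36. Perfect squares starting at 2².
Track C: 125, 216, 343, 512, 729. Perfect cubes starting at 5³.
Position 16 falls in track A as its term 6, giving 43.
Term 17 comes from track B (its 6th entry): 49.
Position 18 falls in track C as its term 6, giving 1000.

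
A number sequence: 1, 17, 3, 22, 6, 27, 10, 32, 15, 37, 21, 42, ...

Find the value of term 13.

28

Positions 1, 3, 5, … form one subsequence and positions 2, 4, 6, … form another.
Subsequence A: 1, 3, 6, 10, 15, 21. The triangular numbers T_1, T_2, ….
Subsequence B: 17, 22, 27, 32, 37, 42. Linear: a_n = 12 + 5·n.
Position 13 → subsequence A, term 7 = 28.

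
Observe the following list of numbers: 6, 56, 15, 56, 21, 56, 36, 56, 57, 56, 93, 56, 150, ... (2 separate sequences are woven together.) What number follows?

56

Taking every 2nd term gives 2 separate tracks.
Track A: 6, 15, 21, 36, 57, 93, 150 (a Fibonacci-like recurrence a_n = a_{n-1} + a_{n-2}).
Track B: 56, 56, 56, 56, 56, 56 (constant 56).
Position 14 → track B, term 7 = 56.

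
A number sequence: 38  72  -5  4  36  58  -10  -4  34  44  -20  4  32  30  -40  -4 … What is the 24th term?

Read the sequence 4 terms at a time; column i is its own pattern.
Subsequence A: 38, 36, 34, 32 (arithmetic with common difference −2).
Subsequence B: 72, 58, 44, 30 (subtracting 14 each time).
Subsequence C: -5, -10, -20, -40 (multiplying by 2 each time).
Subsequence D: 4, -4, 4, -4 (alternating ±4).
Position 24 falls in subsequence D as its term 6, giving -4.

-4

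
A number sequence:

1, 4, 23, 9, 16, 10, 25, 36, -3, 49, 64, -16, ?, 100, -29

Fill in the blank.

The slot pattern repeats as AAB (period 3), so there are 2 interleaved tracks.
Track A: 1, 4, 9, 16, 25, 36, 49, 64, ?, 100 — consecutive squares n² from n = 1.
Track B: 23, 10, -3, -16, -29 — arithmetic with common difference −13.
So the missing entry in track A is 81.

81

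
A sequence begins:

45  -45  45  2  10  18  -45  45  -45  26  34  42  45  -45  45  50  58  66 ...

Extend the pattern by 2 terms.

The slot pattern repeats as AAABBB (period 6), so there are 2 interleaved tracks.
Stream A is 45, -45, 45, -45, 45, -45, 45, -45, 45, which is oscillating between 45 and -45.
Stream B is 2, 10, 18, 26, 34, 42, 50, 58, 66, which is adding 8 each time.
Position 19 falls in stream A as its term 10, giving -45.
Position 20 → stream A, term 11 = 45.

-45, 45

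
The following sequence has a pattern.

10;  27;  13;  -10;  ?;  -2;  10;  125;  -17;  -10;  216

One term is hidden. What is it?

64

Taking every 3rd term gives 3 separate tracks.
Stream A: 10, -10, 10, -10 — oscillating between 10 and -10.
Stream B: 27, ?, 125, 216 — consecutive cubes n³ from n = 3.
Stream C: 13, -2, -17 — arithmetic, step −15.
So the missing entry in stream B is 64.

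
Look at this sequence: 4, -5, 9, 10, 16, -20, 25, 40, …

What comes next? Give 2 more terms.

36, -80

Odd-indexed and even-indexed terms follow separate rules.
Track A: 4, 9, 16, 25 (the squares 2², 3², 4², …).
Track B: -5, 10, -20, 40 (geometric, ×-2 each step).
The 9th slot belongs to track A; its 5th term is 36.
Term 10 comes from track B (its 5th entry): -80.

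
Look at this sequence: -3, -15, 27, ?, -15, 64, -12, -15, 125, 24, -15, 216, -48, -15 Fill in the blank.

6

Taking every 3rd term gives 3 separate tracks.
Subsequence A: -3, ?, -12, 24, -48. A geometric progression (common ratio -2).
Subsequence B: -15, -15, -15, -15, -15. Constant -15.
Subsequence C: 27, 64, 125, 216. Consecutive cubes n³ from n = 3.
The gap is subsequence A's term 2; the rule gives 6.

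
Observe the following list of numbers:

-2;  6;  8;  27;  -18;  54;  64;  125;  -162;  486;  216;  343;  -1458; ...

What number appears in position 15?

The slot pattern repeats as AABB (period 4), so there are 2 interleaved tracks.
Subsequence A: -2, 6, -18, 54, -162, 486, -1458. Multiplying by -3 each time.
Subsequence B: 8, 27, 64, 125, 216, 343. Perfect cubes starting at 2³.
Position 15 falls in subsequence B as its term 7, giving 512.

512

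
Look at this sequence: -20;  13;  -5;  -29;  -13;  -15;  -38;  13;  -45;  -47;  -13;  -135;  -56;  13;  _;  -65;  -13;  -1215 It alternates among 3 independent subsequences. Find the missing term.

Read the sequence 3 terms at a time; column i is its own pattern.
Stream A: -20, -29, -38, -47, -56, -65 (subtracting 9 each time).
Stream B: 13, -13, 13, -13, 13, -13 (oscillating between 13 and -13).
Stream C: -5, -15, -45, -135, ?, -1215 (multiplying by 3 each time).
So the missing entry in stream C is -405.

-405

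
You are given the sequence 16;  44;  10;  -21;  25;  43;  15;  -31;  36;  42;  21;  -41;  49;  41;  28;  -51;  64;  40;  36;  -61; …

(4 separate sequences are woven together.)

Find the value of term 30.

37

Split by position mod 4 into 4 tracks.
Track A: 16, 25, 36, 49, 64 (perfect squares starting at 4²).
Track B: 44, 43, 42, 41, 40 (arithmetic, step −1).
Track C: 10, 15, 21, 28, 36 (triangular numbers n(n+1)/2 for n = 4, 5, …).
Track D: -21, -31, -41, -51, -61 (arithmetic with common difference −10).
Term 30 comes from track B (its 8th entry): 37.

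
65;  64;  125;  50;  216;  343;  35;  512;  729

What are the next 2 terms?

20, 1000

Positions follow the repeating pattern ABB; grouping by letter gives 2 tracks.
Stream A = 65, 50, 35: arithmetic with common difference −15.
Stream B = 64, 125, 216, 343, 512, 729: consecutive cubes n³ from n = 4.
The 10th slot belongs to stream A; its 4th term is 20.
Term 11 comes from stream B (its 7th entry): 1000.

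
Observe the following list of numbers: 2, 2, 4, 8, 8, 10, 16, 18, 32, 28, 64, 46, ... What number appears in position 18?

194

Positions 1, 3, 5, … form one subsequence and positions 2, 4, 6, … form another.
Subsequence A: 2, 4, 8, 16, 32, 64 (successive powers of 2).
Subsequence B: 2, 8, 10, 18, 28, 46 (Fibonacci-style (each term is the sum of the two before it)).
Position 18 → subsequence B, term 9 = 194.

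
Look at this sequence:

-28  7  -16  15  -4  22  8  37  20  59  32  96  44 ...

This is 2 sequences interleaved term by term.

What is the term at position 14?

Taking every 2nd term gives 2 separate tracks.
Track A: -28, -16, -4, 8, 20, 32, 44 (arithmetic with common difference +12).
Track B: 7, 15, 22, 37, 59, 96 (Fibonacci-style (each term is the sum of the two before it)).
Position 14 → track B, term 7 = 155.

155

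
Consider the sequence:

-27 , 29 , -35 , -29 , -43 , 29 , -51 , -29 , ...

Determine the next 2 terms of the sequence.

-59, 29

Odd-indexed and even-indexed terms follow separate rules.
Stream A: -27, -35, -43, -51. Linear: a_n = -19 − 8·n.
Stream B: 29, -29, 29, -29. The oscillation 29·(−1)^(n+1).
Term 9 comes from stream A (its 5th entry): -59.
The 10th slot belongs to stream B; its 5th term is 29.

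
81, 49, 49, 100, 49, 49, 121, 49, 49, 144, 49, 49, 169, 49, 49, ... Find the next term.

196

The slot pattern repeats as ABB (period 3), so there are 2 interleaved tracks.
Track A: 81, 100, 121, 144, 169 — perfect squares starting at 9².
Track B: 49, 49, 49, 49, 49, 49, 49, 49, 49, 49 — constant 49.
Position 16 falls in track A as its term 6, giving 196.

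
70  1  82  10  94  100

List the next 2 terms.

106, 1000

The terms cycle through 2 interleaved subsequences.
Subsequence A: 70, 82, 94 (arithmetic, step +12).
Subsequence B: 1, 10, 100 (powers 10^0, 10^1, 10^2, …).
Term 7 comes from subsequence A (its 4th entry): 106.
Position 8 → subsequence B, term 4 = 1000.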